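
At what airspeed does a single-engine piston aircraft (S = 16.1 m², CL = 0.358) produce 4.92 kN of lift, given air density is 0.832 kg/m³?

v = 45.3 m/s

L = ½ρv²S·CL ⇒ v = √(2L/(ρ·S·CL))
v = √(2 × 4920 / (0.832 × 16.1 × 0.358)) = √2052 = 45.3 m/s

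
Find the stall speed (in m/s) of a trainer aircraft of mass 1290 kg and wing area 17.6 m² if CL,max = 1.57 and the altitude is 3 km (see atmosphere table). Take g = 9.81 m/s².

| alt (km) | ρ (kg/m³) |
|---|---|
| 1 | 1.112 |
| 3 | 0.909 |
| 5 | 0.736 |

At 3 km, from the table: ρ = 0.909 kg/m³.
Weight W = mg = 1290 × 9.81 = 12650 N.
V_stall = √(2W/(ρ·S·CL,max)) = √(2 × 12650 / (0.909 × 17.6 × 1.57))
V_stall = √1008 = 31.7 m/s

V_stall = 31.7 m/s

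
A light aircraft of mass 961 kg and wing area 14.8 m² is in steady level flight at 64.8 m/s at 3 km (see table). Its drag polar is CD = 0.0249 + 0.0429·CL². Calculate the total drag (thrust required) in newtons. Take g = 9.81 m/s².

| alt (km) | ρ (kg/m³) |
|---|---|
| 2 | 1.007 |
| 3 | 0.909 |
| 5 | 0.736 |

D = 838 N

At 3 km, from the table: ρ = 0.909 kg/m³.
Level flight ⇒ L = W = m·g = 961 × 9.81 = 9427.4 N.
Dynamic pressure q = 0.5 × 0.909 × 64.8² = 1908 Pa.
CL = W/(q·S) = 9427.4 / (1908 × 14.8) = 0.3338.
CD = 0.0249 + 0.0429 × 0.3338² = 0.02968.
D = q·S·CD = 1908 × 14.8 × 0.02968 = 838.3 N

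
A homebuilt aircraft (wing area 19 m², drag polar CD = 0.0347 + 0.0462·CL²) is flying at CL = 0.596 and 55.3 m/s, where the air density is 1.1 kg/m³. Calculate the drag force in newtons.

CD = 0.0347 + 0.0462 × 0.596² = 0.05111
D = ½ρv²S·CD = ½ × 1.1 × 55.3² × 19 × 0.05111 = 1630 N

D = 1630 N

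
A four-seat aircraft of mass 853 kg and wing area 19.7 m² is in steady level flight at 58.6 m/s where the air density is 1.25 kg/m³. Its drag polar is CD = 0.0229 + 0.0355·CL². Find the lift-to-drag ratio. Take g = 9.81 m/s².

L/D = 8.15

Weight W = mg = 853 × 9.81 = 8367.9 N; in level flight L = W.
Dynamic pressure q = 0.5 × 1.25 × 58.6² = 2146 Pa.
Required CL = L/(qS) = 8367.9/(2146·19.7) = 0.1979.
CD = 0.0229 + 0.0355 × 0.1979² = 0.02429.
L/D = CL/CD = 0.1979 / 0.02429 = 8.15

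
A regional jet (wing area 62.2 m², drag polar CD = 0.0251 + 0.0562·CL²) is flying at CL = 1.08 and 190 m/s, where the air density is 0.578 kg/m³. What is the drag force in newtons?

D = 58800 N

CD = 0.0251 + 0.0562 × 1.08² = 0.09065
D = ½ρv²S·CD = ½ × 0.578 × 190² × 62.2 × 0.09065 = 58800 N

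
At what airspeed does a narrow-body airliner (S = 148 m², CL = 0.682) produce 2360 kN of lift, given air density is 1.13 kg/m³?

L = ½ρv²S·CL ⇒ v = √(2L/(ρ·S·CL))
v = √(2 × 2.36×10^6 / (1.13 × 148 × 0.682)) = √41380 = 203 m/s

v = 203 m/s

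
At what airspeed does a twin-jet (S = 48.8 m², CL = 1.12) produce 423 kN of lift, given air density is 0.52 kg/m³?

L = ½ρv²S·CL ⇒ v = √(2L/(ρ·S·CL))
v = √(2 × 4.23×10^5 / (0.52 × 48.8 × 1.12)) = √29770 = 173 m/s

v = 173 m/s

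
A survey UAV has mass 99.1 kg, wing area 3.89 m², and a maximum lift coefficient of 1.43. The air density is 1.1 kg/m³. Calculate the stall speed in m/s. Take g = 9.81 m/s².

V_stall = 17.8 m/s

Stall occurs when L = W at CL,max. W = mg = 99.1 × 9.81 = 972.2 N.
V_stall = √(2W/(ρ·S·CL,max)) = √(2 × 972.2 / (1.1 × 3.89 × 1.43))
V_stall = √317.8 = 17.8 m/s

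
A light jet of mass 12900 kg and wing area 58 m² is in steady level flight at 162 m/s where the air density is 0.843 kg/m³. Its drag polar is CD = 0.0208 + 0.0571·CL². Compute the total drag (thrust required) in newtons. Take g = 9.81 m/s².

Weight W = mg = 12900 × 9.81 = 1.2655×10^5 N; in level flight L = W.
q = ½ρv² = ½ × 0.843 × 162² = 11060 Pa.
CL = W/(q·S) = 1.2655×10^5 / (11060 × 58) = 0.1972.
CD = 0.0208 + 0.0571 × 0.1972² = 0.02302.
D = q·S·CD = 11060 × 58 × 0.02302 = 14770 N

D = 14800 N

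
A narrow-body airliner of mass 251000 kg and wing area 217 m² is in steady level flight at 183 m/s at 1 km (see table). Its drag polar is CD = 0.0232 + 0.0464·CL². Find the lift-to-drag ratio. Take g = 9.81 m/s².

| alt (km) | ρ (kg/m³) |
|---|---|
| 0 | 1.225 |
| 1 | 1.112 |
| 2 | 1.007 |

L/D = 15.1

At 1 km, from the table: ρ = 1.112 kg/m³.
Weight W = mg = 251000 × 9.81 = 2.4623×10^6 N; in level flight L = W.
Dynamic pressure q = 0.5 × 1.112 × 183² = 18620 Pa.
CL = 2W/(ρv²S) = 2×2.4623×10^6/(1.112×183²×217) = 0.6094.
CD = 0.0232 + 0.0464 × 0.6094² = 0.04043.
L/D = CL/CD = 0.6094 / 0.04043 = 15.1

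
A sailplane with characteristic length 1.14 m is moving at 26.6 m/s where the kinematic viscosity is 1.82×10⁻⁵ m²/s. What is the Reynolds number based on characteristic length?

Re = 1.67×10^6

Re = v·c/ν = 26.6 × 1.14 / (1.82×10⁻⁵) = 1.67×10^6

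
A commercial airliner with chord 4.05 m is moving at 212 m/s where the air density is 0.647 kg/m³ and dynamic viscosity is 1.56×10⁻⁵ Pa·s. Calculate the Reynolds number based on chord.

Re = 3.56×10^7

Re = ρ·v·c/μ = 0.647 × 212 × 4.05 / (1.56×10⁻⁵) = 3.56×10^7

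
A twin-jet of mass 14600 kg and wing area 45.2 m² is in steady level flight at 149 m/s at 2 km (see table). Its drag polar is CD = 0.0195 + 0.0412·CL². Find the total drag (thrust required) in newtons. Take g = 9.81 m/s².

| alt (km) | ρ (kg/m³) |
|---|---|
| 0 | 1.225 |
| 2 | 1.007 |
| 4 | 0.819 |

D = 11500 N

At 2 km, from the table: ρ = 1.007 kg/m³.
In steady level flight, lift balances weight: W = mg = 14600 × 9.81 = 1.4323×10^5 N.
q = ½ρv² = ½ × 1.007 × 149² = 11180 Pa.
Required CL = L/(qS) = 1.4323×10^5/(11180·45.2) = 0.2835.
CD = 0.0195 + 0.0412 × 0.2835² = 0.02281.
D = q·S·CD = 11180 × 45.2 × 0.02281 = 11530 N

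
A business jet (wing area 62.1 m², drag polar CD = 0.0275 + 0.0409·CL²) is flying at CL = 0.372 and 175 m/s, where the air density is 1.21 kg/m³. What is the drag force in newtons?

D = 38200 N

CD = 0.0275 + 0.0409 × 0.372² = 0.03316
D = ½ρv²S·CD = ½ × 1.21 × 175² × 62.1 × 0.03316 = 38200 N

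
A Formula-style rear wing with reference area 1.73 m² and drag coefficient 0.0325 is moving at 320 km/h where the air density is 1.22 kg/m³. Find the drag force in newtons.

D = 271 N

Convert speed: v = 320 km/h ÷ 3.6 = 88.89 m/s.
Dynamic pressure q = ½ρv² = ½ × 1.22 × 88.89² = 4820 Pa.
D = q·S·CD = 4820 × 1.73 × 0.0325 = 271 N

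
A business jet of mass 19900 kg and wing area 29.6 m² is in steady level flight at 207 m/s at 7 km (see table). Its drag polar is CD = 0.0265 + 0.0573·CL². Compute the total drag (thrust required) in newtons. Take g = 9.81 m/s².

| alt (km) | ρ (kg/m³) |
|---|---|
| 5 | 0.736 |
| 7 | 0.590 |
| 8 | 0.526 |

At 7 km, from the table: ρ = 0.590 kg/m³.
In steady level flight, lift balances weight: W = mg = 19900 × 9.81 = 1.9522×10^5 N.
Dynamic pressure q = 0.5 × 0.59 × 207² = 12640 Pa.
CL = W/(q·S) = 1.9522×10^5 / (12640 × 29.6) = 0.5218.
CD = 0.0265 + 0.0573 × 0.5218² = 0.0421.
D = q·S·CD = 12640 × 29.6 × 0.0421 = 15750 N

D = 15800 N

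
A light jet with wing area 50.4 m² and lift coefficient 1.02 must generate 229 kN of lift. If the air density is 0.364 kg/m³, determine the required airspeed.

L = ½ρv²S·CL ⇒ v = √(2L/(ρ·S·CL))
v = √(2 × 2.29×10^5 / (0.364 × 50.4 × 1.02)) = √24480 = 156 m/s

v = 156 m/s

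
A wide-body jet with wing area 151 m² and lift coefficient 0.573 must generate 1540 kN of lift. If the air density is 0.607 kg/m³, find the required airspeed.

v = 242 m/s

L = ½ρv²S·CL ⇒ v = √(2L/(ρ·S·CL))
v = √(2 × 1.54×10^6 / (0.607 × 151 × 0.573)) = √58640 = 242 m/s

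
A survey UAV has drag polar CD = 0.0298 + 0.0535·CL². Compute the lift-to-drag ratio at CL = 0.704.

L/D = 12.5

CD = 0.0298 + 0.0535 × 0.704² = 0.05632
L/D = CL/CD = 0.704 / 0.05632 = 12.5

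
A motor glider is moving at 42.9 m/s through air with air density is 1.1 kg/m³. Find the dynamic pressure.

q = ½ρv² = ½ × 1.1 × 42.9² = 1010 Pa

q = 1010 Pa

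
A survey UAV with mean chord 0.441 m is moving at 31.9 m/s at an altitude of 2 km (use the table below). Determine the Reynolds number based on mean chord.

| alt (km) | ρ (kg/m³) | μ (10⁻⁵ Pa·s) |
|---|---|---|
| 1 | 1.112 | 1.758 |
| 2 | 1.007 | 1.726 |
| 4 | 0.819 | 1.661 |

Re = 8.21×10^5

At 2 km, from the table: ρ = 1.007 kg/m³, μ = 1.726×10⁻⁵ Pa·s.
Re = ρ·v·c/μ = 1.007 × 31.9 × 0.441 / (1.726×10⁻⁵) = 8.21×10^5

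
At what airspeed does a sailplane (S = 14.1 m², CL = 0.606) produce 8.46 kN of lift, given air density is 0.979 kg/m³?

v = 45 m/s

L = ½ρv²S·CL ⇒ v = √(2L/(ρ·S·CL))
v = √(2 × 8460 / (0.979 × 14.1 × 0.606)) = √2023 = 45 m/s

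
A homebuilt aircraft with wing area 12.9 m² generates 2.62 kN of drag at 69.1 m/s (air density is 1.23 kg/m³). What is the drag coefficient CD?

CD = 0.0692

From D = ½ρv²S·CD, rearranging gives CD = 2D/(ρv²S).
CD = 2 × 2620 / (1.23 × 69.1² × 12.9) = 0.0692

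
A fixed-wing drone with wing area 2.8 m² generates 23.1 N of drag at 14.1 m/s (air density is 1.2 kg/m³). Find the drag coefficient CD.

From D = ½ρv²S·CD, rearranging gives CD = 2D/(ρv²S).
CD = 2 × 23.1 / (1.2 × 14.1² × 2.8) = 0.0692

CD = 0.0692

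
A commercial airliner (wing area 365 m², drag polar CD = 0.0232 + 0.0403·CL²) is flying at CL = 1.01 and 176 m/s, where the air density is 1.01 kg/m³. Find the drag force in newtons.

CD = 0.0232 + 0.0403 × 1.01² = 0.06431
D = ½ρv²S·CD = ½ × 1.01 × 176² × 365 × 0.06431 = 3.67×10^5 N

D = 3.67×10^5 N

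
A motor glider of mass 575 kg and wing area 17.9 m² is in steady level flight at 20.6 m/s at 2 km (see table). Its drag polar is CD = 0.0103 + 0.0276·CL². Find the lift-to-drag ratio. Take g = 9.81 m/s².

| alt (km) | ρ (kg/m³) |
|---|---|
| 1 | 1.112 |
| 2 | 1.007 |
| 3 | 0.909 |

At 2 km, from the table: ρ = 1.007 kg/m³.
Level flight ⇒ L = W = m·g = 575 × 9.81 = 5640.8 N.
Dynamic pressure q = 0.5 × 1.007 × 20.6² = 213.7 Pa.
Required CL = L/(qS) = 5640.8/(213.7·17.9) = 1.475.
CD = 0.0103 + 0.0276 × 1.475² = 0.07034.
L/D = CL/CD = 1.475 / 0.07034 = 21

L/D = 21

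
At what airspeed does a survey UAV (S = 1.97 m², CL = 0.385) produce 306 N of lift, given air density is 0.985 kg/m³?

v = 28.6 m/s

L = ½ρv²S·CL ⇒ v = √(2L/(ρ·S·CL))
v = √(2 × 306 / (0.985 × 1.97 × 0.385)) = √819.2 = 28.6 m/s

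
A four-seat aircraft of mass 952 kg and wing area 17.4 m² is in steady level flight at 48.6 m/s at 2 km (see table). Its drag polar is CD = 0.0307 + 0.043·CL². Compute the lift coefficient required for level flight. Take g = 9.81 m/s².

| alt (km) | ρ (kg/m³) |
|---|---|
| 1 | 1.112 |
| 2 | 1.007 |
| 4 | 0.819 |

At 2 km, from the table: ρ = 1.007 kg/m³.
Level flight ⇒ L = W = m·g = 952 × 9.81 = 9339.1 N.
Dynamic pressure q = 0.5 × 1.007 × 48.6² = 1189 Pa.
CL = W/(q·S) = 9339.1 / (1189 × 17.4) = 0.4513.

CL = 0.451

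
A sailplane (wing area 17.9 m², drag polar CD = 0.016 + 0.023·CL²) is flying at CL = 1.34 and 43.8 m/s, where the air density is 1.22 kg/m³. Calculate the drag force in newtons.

CD = 0.016 + 0.023 × 1.34² = 0.0573
D = ½ρv²S·CD = ½ × 1.22 × 43.8² × 17.9 × 0.0573 = 1200 N

D = 1200 N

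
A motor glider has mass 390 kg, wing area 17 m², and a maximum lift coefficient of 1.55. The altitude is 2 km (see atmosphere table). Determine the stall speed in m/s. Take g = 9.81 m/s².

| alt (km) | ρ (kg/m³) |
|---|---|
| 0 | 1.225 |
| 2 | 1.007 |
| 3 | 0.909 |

At 2 km, from the table: ρ = 1.007 kg/m³.
Weight W = mg = 390 × 9.81 = 3826 N.
From L = ½ρV²S·CL,max = W: V_stall = √(2W/(ρSCL,max)) = √(2·3826/(1.007·17·1.55))
V_stall = √288.4 = 17 m/s

V_stall = 17 m/s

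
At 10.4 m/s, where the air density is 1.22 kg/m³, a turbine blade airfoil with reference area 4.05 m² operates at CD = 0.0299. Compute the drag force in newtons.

D = 7.99 N

D = ½ρv²S·CD = ½ × 1.22 × 10.4² × 4.05 × 0.0299 = 7.99 N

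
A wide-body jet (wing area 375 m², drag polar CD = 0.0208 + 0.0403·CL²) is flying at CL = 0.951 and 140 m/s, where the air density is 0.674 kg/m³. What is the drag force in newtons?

CD = 0.0208 + 0.0403 × 0.951² = 0.05725
D = ½ρv²S·CD = ½ × 0.674 × 140² × 375 × 0.05725 = 1.42×10^5 N

D = 1.42×10^5 N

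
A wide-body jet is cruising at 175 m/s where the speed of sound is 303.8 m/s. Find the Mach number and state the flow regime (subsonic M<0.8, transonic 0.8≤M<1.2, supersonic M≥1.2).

M = v/a = 175 / 303.8 = 0.576
M = 0.576 → subsonic.

M = 0.576 (subsonic)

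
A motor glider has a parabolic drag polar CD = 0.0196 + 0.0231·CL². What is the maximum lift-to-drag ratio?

(L/D)max = 23.5

For CD = CD0 + K·CL², (L/D)max occurs at CL* = √(CD0/K) and equals 1/(2√(K·CD0)).
(L/D)max = 1/(2√(0.0231 × 0.0196)) = 1/(2 × 0.02128) = 23.5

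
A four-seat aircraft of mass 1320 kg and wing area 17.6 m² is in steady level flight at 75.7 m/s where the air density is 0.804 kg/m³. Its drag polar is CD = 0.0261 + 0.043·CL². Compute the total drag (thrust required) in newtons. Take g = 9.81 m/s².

In steady level flight, lift balances weight: W = mg = 1320 × 9.81 = 12949 N.
q = ½ρv² = ½ × 0.804 × 75.7² = 2304 Pa.
CL = W/(q·S) = 12949 / (2304 × 17.6) = 0.3194.
CD = 0.0261 + 0.043 × 0.3194² = 0.03049.
D = q·S·CD = 2304 × 17.6 × 0.03049 = 1236 N

D = 1240 N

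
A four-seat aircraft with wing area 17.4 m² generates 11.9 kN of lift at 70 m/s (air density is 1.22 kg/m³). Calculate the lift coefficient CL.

From L = ½ρv²S·CL, rearranging gives CL = 2L/(ρv²S).
CL = 2 × 11900 / (1.22 × 70² × 17.4) = 0.229

CL = 0.229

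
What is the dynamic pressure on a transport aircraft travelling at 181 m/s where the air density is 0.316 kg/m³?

q = ½ρv² = ½ × 0.316 × 181² = 5180 Pa

q = 5180 Pa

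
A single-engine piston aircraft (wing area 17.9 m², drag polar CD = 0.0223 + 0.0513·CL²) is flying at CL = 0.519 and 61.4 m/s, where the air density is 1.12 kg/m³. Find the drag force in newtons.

CD = 0.0223 + 0.0513 × 0.519² = 0.03612
D = ½ρv²S·CD = ½ × 1.12 × 61.4² × 17.9 × 0.03612 = 1360 N

D = 1360 N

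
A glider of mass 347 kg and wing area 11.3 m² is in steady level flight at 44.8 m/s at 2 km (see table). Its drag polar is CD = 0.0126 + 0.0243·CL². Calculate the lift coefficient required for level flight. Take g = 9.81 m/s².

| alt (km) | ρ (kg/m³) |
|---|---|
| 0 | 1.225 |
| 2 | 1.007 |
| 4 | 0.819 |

CL = 0.298

At 2 km, from the table: ρ = 1.007 kg/m³.
Weight W = mg = 347 × 9.81 = 3404.1 N; in level flight L = W.
q = ½ρv² = ½ × 1.007 × 44.8² = 1011 Pa.
CL = W/(q·S) = 3404.1 / (1011 × 11.3) = 0.2981.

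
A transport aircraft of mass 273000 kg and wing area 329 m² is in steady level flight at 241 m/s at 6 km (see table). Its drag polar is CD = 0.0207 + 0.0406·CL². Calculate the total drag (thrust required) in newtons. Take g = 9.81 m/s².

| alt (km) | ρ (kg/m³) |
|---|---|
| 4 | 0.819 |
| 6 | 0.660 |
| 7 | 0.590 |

At 6 km, from the table: ρ = 0.660 kg/m³.
Weight W = mg = 273000 × 9.81 = 2.6781×10^6 N; in level flight L = W.
Dynamic pressure q = 0.5 × 0.66 × 241² = 19170 Pa.
Required CL = L/(qS) = 2.6781×10^6/(19170·329) = 0.4247.
CD = 0.0207 + 0.0406 × 0.4247² = 0.02802.
D = q·S·CD = 19170 × 329 × 0.02802 = 1.767×10^5 N

D = 1.77×10^5 N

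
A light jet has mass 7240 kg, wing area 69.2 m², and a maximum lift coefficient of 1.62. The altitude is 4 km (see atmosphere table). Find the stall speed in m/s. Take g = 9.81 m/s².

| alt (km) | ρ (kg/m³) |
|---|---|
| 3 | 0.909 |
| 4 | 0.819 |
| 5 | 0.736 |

V_stall = 39.3 m/s

At 4 km, from the table: ρ = 0.819 kg/m³.
Weight W = mg = 7240 × 9.81 = 71020 N.
V_stall = √(2W/(ρ·S·CL,max)) = √(2 × 71020 / (0.819 × 69.2 × 1.62))
V_stall = √1547 = 39.3 m/s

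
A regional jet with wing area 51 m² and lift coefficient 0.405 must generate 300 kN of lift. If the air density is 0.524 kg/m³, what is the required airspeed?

L = ½ρv²S·CL ⇒ v = √(2L/(ρ·S·CL))
v = √(2 × 3×10^5 / (0.524 × 51 × 0.405)) = √55440 = 235 m/s

v = 235 m/s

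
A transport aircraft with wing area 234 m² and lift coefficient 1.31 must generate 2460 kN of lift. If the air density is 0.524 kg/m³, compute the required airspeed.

L = ½ρv²S·CL ⇒ v = √(2L/(ρ·S·CL))
v = √(2 × 2.46×10^6 / (0.524 × 234 × 1.31)) = √30630 = 175 m/s

v = 175 m/s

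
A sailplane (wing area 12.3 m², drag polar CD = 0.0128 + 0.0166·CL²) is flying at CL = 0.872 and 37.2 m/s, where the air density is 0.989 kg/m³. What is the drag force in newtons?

D = 214 N

CD = 0.0128 + 0.0166 × 0.872² = 0.02542
D = ½ρv²S·CD = ½ × 0.989 × 37.2² × 12.3 × 0.02542 = 214 N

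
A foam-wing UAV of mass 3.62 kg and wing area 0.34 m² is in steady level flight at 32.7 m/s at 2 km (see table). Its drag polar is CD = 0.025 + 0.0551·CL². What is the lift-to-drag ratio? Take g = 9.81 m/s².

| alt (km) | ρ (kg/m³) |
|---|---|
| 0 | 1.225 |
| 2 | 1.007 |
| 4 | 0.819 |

At 2 km, from the table: ρ = 1.007 kg/m³.
Level flight ⇒ L = W = m·g = 3.62 × 9.81 = 35.512 N.
Dynamic pressure q = 0.5 × 1.007 × 32.7² = 538.4 Pa.
CL = 2W/(ρv²S) = 2×35.512/(1.007×32.7²×0.34) = 0.194.
CD = 0.025 + 0.0551 × 0.194² = 0.02707.
L/D = CL/CD = 0.194 / 0.02707 = 7.17

L/D = 7.17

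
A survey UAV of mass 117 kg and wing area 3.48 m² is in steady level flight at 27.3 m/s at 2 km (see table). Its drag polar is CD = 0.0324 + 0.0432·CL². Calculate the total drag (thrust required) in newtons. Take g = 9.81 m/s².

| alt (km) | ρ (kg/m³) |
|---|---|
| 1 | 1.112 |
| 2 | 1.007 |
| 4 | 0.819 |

At 2 km, from the table: ρ = 1.007 kg/m³.
Level flight ⇒ L = W = m·g = 117 × 9.81 = 1147.8 N.
Dynamic pressure q = 0.5 × 1.007 × 27.3² = 375.3 Pa.
Required CL = L/(qS) = 1147.8/(375.3·3.48) = 0.8789.
CD = 0.0324 + 0.0432 × 0.8789² = 0.06577.
D = q·S·CD = 375.3 × 3.48 × 0.06577 = 85.89 N

D = 85.9 N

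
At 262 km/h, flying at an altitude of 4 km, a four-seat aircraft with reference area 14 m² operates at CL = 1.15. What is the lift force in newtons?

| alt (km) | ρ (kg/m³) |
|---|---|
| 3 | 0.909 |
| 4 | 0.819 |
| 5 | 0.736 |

L = 34900 N

At 4 km, from the table: ρ = 0.819 kg/m³.
Convert speed: v = 262 km/h ÷ 3.6 = 72.78 m/s.
Dynamic pressure q = ½ρv² = ½ × 0.819 × 72.78² = 2169 Pa.
L = q·S·CL = 2169 × 14 × 1.15 = 34900 N ≈ 34.9 kN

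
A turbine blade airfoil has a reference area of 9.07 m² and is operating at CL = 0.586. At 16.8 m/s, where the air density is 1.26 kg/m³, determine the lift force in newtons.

Dynamic pressure q = ½ρv² = ½ × 1.26 × 16.8² = 177.8 Pa.
L = q·S·CL = 177.8 × 9.07 × 0.586 = 945 N

L = 945 N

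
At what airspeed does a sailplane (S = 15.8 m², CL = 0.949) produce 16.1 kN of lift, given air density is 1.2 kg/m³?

L = ½ρv²S·CL ⇒ v = √(2L/(ρ·S·CL))
v = √(2 × 16100 / (1.2 × 15.8 × 0.949)) = √1790 = 42.3 m/s

v = 42.3 m/s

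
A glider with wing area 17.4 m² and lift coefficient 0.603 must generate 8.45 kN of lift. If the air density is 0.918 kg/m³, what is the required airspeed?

L = ½ρv²S·CL ⇒ v = √(2L/(ρ·S·CL))
v = √(2 × 8450 / (0.918 × 17.4 × 0.603)) = √1755 = 41.9 m/s

v = 41.9 m/s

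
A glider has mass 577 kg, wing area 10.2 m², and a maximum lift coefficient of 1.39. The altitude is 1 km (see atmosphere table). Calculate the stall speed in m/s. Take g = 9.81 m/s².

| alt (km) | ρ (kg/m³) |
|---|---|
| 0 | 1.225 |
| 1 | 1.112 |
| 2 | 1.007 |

V_stall = 26.8 m/s

At 1 km, from the table: ρ = 1.112 kg/m³.
At stall, lift equals weight: L = W = m·g = 577 × 9.81 = 5660 N.
From L = ½ρV²S·CL,max = W: V_stall = √(2W/(ρSCL,max)) = √(2·5660/(1.112·10.2·1.39))
V_stall = √718.1 = 26.8 m/s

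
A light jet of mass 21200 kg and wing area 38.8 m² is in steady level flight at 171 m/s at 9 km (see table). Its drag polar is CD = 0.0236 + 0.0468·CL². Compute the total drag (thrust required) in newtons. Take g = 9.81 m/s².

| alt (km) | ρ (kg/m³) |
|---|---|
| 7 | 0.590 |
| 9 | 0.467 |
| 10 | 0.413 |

D = 13900 N

At 9 km, from the table: ρ = 0.467 kg/m³.
In steady level flight, lift balances weight: W = mg = 21200 × 9.81 = 2.0797×10^5 N.
Dynamic pressure q = 0.5 × 0.467 × 171² = 6828 Pa.
Required CL = L/(qS) = 2.0797×10^5/(6828·38.8) = 0.785.
CD = 0.0236 + 0.0468 × 0.785² = 0.05244.
D = q·S·CD = 6828 × 38.8 × 0.05244 = 13890 N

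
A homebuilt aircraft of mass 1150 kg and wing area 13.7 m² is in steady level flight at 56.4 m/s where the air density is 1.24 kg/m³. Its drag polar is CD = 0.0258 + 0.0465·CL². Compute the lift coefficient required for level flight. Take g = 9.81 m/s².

CL = 0.418

Weight W = mg = 1150 × 9.81 = 11282 N; in level flight L = W.
Dynamic pressure q = 0.5 × 1.24 × 56.4² = 1972 Pa.
Required CL = L/(qS) = 11282/(1972·13.7) = 0.4175.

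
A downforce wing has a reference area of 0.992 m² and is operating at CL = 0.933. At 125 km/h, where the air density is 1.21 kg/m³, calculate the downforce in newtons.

Convert speed: v = 125 km/h ÷ 3.6 = 34.72 m/s.
L = ½ρv²S·CL = ½ × 1.21 × 34.72² × 0.992 × 0.933 = 675 N

L = 675 N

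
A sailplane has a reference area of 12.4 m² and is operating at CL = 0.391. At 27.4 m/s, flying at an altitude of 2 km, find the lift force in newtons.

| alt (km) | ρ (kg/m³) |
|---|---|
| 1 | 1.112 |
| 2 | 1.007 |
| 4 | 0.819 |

At 2 km, from the table: ρ = 1.007 kg/m³.
L = ½ρv²S·CL = ½ × 1.007 × 27.4² × 12.4 × 0.391 = 1830 N

L = 1830 N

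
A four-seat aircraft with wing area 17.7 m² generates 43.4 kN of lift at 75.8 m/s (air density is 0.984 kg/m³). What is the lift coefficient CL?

CL = 0.867

From L = ½ρv²S·CL, rearranging gives CL = 2L/(ρv²S).
CL = 2 × 43400 / (0.984 × 75.8² × 17.7) = 0.867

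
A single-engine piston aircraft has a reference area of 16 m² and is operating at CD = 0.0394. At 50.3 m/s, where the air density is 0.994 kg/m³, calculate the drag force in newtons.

D = 793 N

D = ½ρv²S·CD = ½ × 0.994 × 50.3² × 16 × 0.0394 = 793 N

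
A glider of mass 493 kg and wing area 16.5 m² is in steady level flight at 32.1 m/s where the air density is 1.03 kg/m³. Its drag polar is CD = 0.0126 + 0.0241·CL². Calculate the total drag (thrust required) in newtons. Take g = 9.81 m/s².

D = 175 N

Weight W = mg = 493 × 9.81 = 4836.3 N; in level flight L = W.
q = ½ρv² = ½ × 1.03 × 32.1² = 530.7 Pa.
Required CL = L/(qS) = 4836.3/(530.7·16.5) = 0.5524.
CD = 0.0126 + 0.0241 × 0.5524² = 0.01995.
D = q·S·CD = 530.7 × 16.5 × 0.01995 = 174.7 N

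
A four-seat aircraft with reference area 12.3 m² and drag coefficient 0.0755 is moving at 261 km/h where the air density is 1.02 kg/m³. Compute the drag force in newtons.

D = 2490 N

Convert speed: v = 261 km/h ÷ 3.6 = 72.5 m/s.
D = ½ρv²S·CD = ½ × 1.02 × 72.5² × 12.3 × 0.0755 = 2490 N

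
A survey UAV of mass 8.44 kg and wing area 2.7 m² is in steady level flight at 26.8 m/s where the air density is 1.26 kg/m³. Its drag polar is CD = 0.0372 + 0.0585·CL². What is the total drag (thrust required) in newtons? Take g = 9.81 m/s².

In steady level flight, lift balances weight: W = mg = 8.44 × 9.81 = 82.796 N.
Dynamic pressure q = 0.5 × 1.26 × 26.8² = 452.5 Pa.
CL = 2W/(ρv²S) = 2×82.796/(1.26×26.8²×2.7) = 0.06777.
CD = 0.0372 + 0.0585 × 0.06777² = 0.03747.
D = q·S·CD = 452.5 × 2.7 × 0.03747 = 45.78 N

D = 45.8 N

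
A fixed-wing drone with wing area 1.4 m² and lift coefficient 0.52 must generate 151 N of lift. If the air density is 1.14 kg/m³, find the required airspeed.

L = ½ρv²S·CL ⇒ v = √(2L/(ρ·S·CL))
v = √(2 × 151 / (1.14 × 1.4 × 0.52)) = √363.9 = 19.1 m/s

v = 19.1 m/s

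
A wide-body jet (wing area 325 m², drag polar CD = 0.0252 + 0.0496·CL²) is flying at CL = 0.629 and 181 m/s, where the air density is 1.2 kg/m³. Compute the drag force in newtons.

D = 2.86×10^5 N

CD = 0.0252 + 0.0496 × 0.629² = 0.04482
D = ½ρv²S·CD = ½ × 1.2 × 181² × 325 × 0.04482 = 2.86×10^5 N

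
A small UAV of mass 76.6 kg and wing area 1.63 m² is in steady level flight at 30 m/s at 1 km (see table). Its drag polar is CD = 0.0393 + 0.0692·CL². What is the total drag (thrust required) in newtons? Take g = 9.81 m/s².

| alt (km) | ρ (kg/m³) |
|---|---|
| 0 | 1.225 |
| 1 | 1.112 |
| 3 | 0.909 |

D = 80 N

At 1 km, from the table: ρ = 1.112 kg/m³.
Level flight ⇒ L = W = m·g = 76.6 × 9.81 = 751.45 N.
q = ½ρv² = ½ × 1.112 × 30² = 500.4 Pa.
CL = W/(q·S) = 751.45 / (500.4 × 1.63) = 0.9213.
CD = 0.0393 + 0.0692 × 0.9213² = 0.09803.
D = q·S·CD = 500.4 × 1.63 × 0.09803 = 79.96 N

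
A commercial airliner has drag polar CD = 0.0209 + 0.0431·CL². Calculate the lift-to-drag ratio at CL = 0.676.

L/D = 16.7

CD = 0.0209 + 0.0431 × 0.676² = 0.0406
L/D = CL/CD = 0.676 / 0.0406 = 16.7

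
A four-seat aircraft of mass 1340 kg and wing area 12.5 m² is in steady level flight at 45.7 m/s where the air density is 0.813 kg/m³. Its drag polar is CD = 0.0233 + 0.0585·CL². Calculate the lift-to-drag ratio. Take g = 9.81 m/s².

L/D = 11

Weight W = mg = 1340 × 9.81 = 13145 N; in level flight L = W.
Dynamic pressure q = 0.5 × 0.813 × 45.7² = 849 Pa.
Required CL = L/(qS) = 13145/(849·12.5) = 1.239.
CD = 0.0233 + 0.0585 × 1.239² = 0.1131.
L/D = CL/CD = 1.239 / 0.1131 = 11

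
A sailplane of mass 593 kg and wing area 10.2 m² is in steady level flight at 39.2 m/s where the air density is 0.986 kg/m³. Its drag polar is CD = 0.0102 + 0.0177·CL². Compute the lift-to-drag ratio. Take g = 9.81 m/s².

Level flight ⇒ L = W = m·g = 593 × 9.81 = 5817.3 N.
Dynamic pressure q = 0.5 × 0.986 × 39.2² = 757.6 Pa.
CL = W/(q·S) = 5817.3 / (757.6 × 10.2) = 0.7528.
CD = 0.0102 + 0.0177 × 0.7528² = 0.02023.
L/D = CL/CD = 0.7528 / 0.02023 = 37.2

L/D = 37.2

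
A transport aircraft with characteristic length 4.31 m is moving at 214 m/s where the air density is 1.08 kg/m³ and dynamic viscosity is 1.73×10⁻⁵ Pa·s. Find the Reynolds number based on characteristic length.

Re = 5.76×10^7

Re = ρ·v·c/μ = 1.08 × 214 × 4.31 / (1.73×10⁻⁵) = 5.76×10^7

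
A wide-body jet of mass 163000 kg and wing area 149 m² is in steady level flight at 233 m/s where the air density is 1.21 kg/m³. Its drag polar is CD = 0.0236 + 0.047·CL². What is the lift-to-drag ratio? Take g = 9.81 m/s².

L/D = 11.4

Level flight ⇒ L = W = m·g = 163000 × 9.81 = 1.599×10^6 N.
Dynamic pressure q = 0.5 × 1.21 × 233² = 32840 Pa.
CL = W/(q·S) = 1.599×10^6 / (32840 × 149) = 0.3267.
CD = 0.0236 + 0.047 × 0.3267² = 0.02862.
L/D = CL/CD = 0.3267 / 0.02862 = 11.4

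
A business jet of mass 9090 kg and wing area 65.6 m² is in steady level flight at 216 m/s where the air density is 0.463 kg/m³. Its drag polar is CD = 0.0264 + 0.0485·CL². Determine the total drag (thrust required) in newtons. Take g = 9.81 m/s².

Level flight ⇒ L = W = m·g = 9090 × 9.81 = 89173 N.
q = ½ρv² = ½ × 0.463 × 216² = 10800 Pa.
CL = W/(q·S) = 89173 / (10800 × 65.6) = 0.1259.
CD = 0.0264 + 0.0485 × 0.1259² = 0.02717.
D = q·S·CD = 10800 × 65.6 × 0.02717 = 19250 N

D = 19200 N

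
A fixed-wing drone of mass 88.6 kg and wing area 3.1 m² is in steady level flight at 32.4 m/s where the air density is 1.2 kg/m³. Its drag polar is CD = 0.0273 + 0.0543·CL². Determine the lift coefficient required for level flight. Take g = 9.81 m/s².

CL = 0.445

In steady level flight, lift balances weight: W = mg = 88.6 × 9.81 = 869.17 N.
q = ½ρv² = ½ × 1.2 × 32.4² = 629.9 Pa.
CL = 2W/(ρv²S) = 2×869.17/(1.2×32.4²×3.1) = 0.4451.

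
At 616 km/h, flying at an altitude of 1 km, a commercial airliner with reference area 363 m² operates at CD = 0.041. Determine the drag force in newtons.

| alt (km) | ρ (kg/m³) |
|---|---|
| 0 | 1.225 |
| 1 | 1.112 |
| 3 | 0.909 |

At 1 km, from the table: ρ = 1.112 kg/m³.
Convert speed: v = 616 km/h ÷ 3.6 = 171.1 m/s.
Dynamic pressure q = ½ρv² = ½ × 1.112 × 171.1² = 16280 Pa.
D = q·S·CD = 16280 × 363 × 0.041 = 2.42×10^5 N ≈ 242 kN

D = 2.42×10^5 N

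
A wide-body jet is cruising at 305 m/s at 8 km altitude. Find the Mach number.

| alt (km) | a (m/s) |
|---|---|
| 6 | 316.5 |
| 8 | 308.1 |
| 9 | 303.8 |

M = 0.99

At 8 km, from the table: a = 308.1 m/s.
M = v/a = 305 / 308.1 = 0.99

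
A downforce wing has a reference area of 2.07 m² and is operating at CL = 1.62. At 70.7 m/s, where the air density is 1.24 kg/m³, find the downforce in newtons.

L = ½ρv²S·CL = ½ × 1.24 × 70.7² × 2.07 × 1.62 = 10400 N ≈ 10.4 kN

L = 10400 N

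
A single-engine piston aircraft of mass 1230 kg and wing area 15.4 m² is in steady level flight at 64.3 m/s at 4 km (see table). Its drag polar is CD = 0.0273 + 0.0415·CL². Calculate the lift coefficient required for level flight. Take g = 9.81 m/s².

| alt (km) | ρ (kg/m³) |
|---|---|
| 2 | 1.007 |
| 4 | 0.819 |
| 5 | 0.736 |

At 4 km, from the table: ρ = 0.819 kg/m³.
Level flight ⇒ L = W = m·g = 1230 × 9.81 = 12066 N.
q = ½ρv² = ½ × 0.819 × 64.3² = 1693 Pa.
CL = W/(q·S) = 12066 / (1693 × 15.4) = 0.4628.

CL = 0.463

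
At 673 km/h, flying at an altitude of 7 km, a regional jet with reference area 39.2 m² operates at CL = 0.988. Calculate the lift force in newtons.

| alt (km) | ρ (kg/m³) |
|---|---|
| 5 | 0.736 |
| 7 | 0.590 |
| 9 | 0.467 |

L = 3.99×10^5 N

At 7 km, from the table: ρ = 0.590 kg/m³.
Convert speed: v = 673 km/h ÷ 3.6 = 186.9 m/s.
Dynamic pressure q = ½ρv² = ½ × 0.59 × 186.9² = 10310 Pa.
L = q·S·CL = 10310 × 39.2 × 0.988 = 3.99×10^5 N ≈ 399 kN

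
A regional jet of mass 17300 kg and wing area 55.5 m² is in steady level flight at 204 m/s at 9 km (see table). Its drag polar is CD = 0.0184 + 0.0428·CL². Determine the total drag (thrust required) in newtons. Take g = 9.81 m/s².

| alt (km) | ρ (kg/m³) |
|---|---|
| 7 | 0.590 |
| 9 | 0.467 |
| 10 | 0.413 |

At 9 km, from the table: ρ = 0.467 kg/m³.
Level flight ⇒ L = W = m·g = 17300 × 9.81 = 1.6971×10^5 N.
Dynamic pressure q = 0.5 × 0.467 × 204² = 9717 Pa.
Required CL = L/(qS) = 1.6971×10^5/(9717·55.5) = 0.3147.
CD = 0.0184 + 0.0428 × 0.3147² = 0.02264.
D = q·S·CD = 9717 × 55.5 × 0.02264 = 12210 N

D = 12200 N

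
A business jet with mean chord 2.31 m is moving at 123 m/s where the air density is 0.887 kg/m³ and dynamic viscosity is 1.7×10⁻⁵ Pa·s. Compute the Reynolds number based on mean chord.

Re = ρ·v·c/μ = 0.887 × 123 × 2.31 / (1.7×10⁻⁵) = 1.48×10^7

Re = 1.48×10^7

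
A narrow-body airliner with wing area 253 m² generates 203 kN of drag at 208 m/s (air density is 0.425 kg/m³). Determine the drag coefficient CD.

From D = ½ρv²S·CD, rearranging gives CD = 2D/(ρv²S).
CD = 2 × 2.03×10^5 / (0.425 × 208² × 253) = 0.0873

CD = 0.0873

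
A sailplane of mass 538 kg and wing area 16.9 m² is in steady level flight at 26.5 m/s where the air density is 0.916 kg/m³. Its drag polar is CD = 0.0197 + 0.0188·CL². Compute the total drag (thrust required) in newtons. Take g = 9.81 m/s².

D = 203 N

Level flight ⇒ L = W = m·g = 538 × 9.81 = 5277.8 N.
Dynamic pressure q = 0.5 × 0.916 × 26.5² = 321.6 Pa.
CL = 2W/(ρv²S) = 2×5277.8/(0.916×26.5²×16.9) = 0.971.
CD = 0.0197 + 0.0188 × 0.971² = 0.03742.
D = q·S·CD = 321.6 × 16.9 × 0.03742 = 203.4 N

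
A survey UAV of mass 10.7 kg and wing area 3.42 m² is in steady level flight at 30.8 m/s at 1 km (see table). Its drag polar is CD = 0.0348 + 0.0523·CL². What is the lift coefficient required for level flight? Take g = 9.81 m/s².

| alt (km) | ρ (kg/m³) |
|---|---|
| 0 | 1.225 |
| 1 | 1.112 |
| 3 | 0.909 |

At 1 km, from the table: ρ = 1.112 kg/m³.
Weight W = mg = 10.7 × 9.81 = 104.97 N; in level flight L = W.
Dynamic pressure q = 0.5 × 1.112 × 30.8² = 527.4 Pa.
Required CL = L/(qS) = 104.97/(527.4·3.42) = 0.05819.

CL = 0.0582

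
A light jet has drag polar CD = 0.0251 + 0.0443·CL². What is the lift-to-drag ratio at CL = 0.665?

L/D = 14.9

CD = 0.0251 + 0.0443 × 0.665² = 0.04469
L/D = CL/CD = 0.665 / 0.04469 = 14.9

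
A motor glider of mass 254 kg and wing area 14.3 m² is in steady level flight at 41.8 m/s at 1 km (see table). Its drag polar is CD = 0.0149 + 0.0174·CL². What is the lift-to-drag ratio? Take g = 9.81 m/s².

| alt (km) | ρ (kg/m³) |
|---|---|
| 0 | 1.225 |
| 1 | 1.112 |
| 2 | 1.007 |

L/D = 11.6

At 1 km, from the table: ρ = 1.112 kg/m³.
Weight W = mg = 254 × 9.81 = 2491.7 N; in level flight L = W.
q = ½ρv² = ½ × 1.112 × 41.8² = 971.5 Pa.
CL = 2W/(ρv²S) = 2×2491.7/(1.112×41.8²×14.3) = 0.1794.
CD = 0.0149 + 0.0174 × 0.1794² = 0.01546.
L/D = CL/CD = 0.1794 / 0.01546 = 11.6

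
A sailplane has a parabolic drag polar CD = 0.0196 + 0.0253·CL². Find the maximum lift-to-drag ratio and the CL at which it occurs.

For CD = CD0 + K·CL², (L/D)max occurs at CL* = √(CD0/K) and equals 1/(2√(K·CD0)).
(L/D)max = 1/(2√(0.0253 × 0.0196)) = 1/(2 × 0.02227) = 22.5
CL* = √(0.0196/0.0253) = 0.88

(L/D)max = 22.5, at CL = 0.88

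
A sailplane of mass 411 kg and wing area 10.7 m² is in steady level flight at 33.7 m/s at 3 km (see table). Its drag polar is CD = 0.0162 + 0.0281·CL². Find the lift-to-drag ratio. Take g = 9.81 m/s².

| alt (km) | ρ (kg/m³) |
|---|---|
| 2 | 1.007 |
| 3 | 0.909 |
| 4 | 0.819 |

At 3 km, from the table: ρ = 0.909 kg/m³.
Weight W = mg = 411 × 9.81 = 4031.9 N; in level flight L = W.
Dynamic pressure q = 0.5 × 0.909 × 33.7² = 516.2 Pa.
Required CL = L/(qS) = 4031.9/(516.2·10.7) = 0.73.
CD = 0.0162 + 0.0281 × 0.73² = 0.03118.
L/D = CL/CD = 0.73 / 0.03118 = 23.4

L/D = 23.4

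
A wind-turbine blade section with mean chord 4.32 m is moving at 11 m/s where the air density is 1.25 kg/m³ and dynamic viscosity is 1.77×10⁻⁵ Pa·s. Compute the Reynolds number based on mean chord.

Re = ρ·v·c/μ = 1.25 × 11 × 4.32 / (1.77×10⁻⁵) = 3.36×10^6

Re = 3.36×10^6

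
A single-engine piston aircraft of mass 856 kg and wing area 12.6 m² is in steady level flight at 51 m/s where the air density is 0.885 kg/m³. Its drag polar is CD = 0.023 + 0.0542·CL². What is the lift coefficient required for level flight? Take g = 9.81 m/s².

In steady level flight, lift balances weight: W = mg = 856 × 9.81 = 8397.4 N.
q = ½ρv² = ½ × 0.885 × 51² = 1151 Pa.
CL = 2W/(ρv²S) = 2×8397.4/(0.885×51²×12.6) = 0.5791.

CL = 0.579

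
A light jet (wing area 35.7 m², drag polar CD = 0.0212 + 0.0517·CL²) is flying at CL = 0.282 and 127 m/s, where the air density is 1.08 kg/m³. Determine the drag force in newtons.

D = 7870 N

CD = 0.0212 + 0.0517 × 0.282² = 0.02531
D = ½ρv²S·CD = ½ × 1.08 × 127² × 35.7 × 0.02531 = 7870 N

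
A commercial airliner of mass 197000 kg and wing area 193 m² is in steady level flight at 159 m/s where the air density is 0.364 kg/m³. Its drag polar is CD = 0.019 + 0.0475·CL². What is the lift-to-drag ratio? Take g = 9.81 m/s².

L/D = 8.92

In steady level flight, lift balances weight: W = mg = 197000 × 9.81 = 1.9326×10^6 N.
Dynamic pressure q = 0.5 × 0.364 × 159² = 4601 Pa.
Required CL = L/(qS) = 1.9326×10^6/(4601·193) = 2.176.
CD = 0.019 + 0.0475 × 2.176² = 0.244.
L/D = CL/CD = 2.176 / 0.244 = 8.92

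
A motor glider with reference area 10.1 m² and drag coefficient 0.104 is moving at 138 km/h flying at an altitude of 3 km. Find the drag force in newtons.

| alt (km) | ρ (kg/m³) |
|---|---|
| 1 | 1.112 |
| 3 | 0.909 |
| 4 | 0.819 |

At 3 km, from the table: ρ = 0.909 kg/m³.
Convert speed: v = 138 km/h ÷ 3.6 = 38.33 m/s.
D = ½ρv²S·CD = ½ × 0.909 × 38.33² × 10.1 × 0.104 = 702 N

D = 702 N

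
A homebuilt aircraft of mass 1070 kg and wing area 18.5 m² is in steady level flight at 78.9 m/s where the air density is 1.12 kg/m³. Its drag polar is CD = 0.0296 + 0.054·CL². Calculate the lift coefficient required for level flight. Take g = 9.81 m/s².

Level flight ⇒ L = W = m·g = 1070 × 9.81 = 10497 N.
q = ½ρv² = ½ × 1.12 × 78.9² = 3486 Pa.
Required CL = L/(qS) = 10497/(3486·18.5) = 0.1628.

CL = 0.163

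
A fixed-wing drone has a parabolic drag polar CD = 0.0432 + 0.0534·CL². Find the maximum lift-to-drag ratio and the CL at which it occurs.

(L/D)max = 10.4, at CL = 0.899

For CD = CD0 + K·CL², (L/D)max occurs at CL* = √(CD0/K) and equals 1/(2√(K·CD0)).
(L/D)max = 1/(2√(0.0534 × 0.0432)) = 1/(2 × 0.04803) = 10.4
CL* = √(0.0432/0.0534) = 0.899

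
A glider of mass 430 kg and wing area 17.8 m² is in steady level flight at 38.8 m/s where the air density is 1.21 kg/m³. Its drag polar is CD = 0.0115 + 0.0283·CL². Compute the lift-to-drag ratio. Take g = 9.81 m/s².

L/D = 19.4

Level flight ⇒ L = W = m·g = 430 × 9.81 = 4218.3 N.
Dynamic pressure q = 0.5 × 1.21 × 38.8² = 910.8 Pa.
Required CL = L/(qS) = 4218.3/(910.8·17.8) = 0.2602.
CD = 0.0115 + 0.0283 × 0.2602² = 0.01342.
L/D = CL/CD = 0.2602 / 0.01342 = 19.4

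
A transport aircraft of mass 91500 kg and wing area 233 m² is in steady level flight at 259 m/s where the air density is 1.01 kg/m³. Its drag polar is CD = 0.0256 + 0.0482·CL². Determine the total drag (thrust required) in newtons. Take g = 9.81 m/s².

Level flight ⇒ L = W = m·g = 91500 × 9.81 = 8.9762×10^5 N.
Dynamic pressure q = 0.5 × 1.01 × 259² = 33880 Pa.
CL = W/(q·S) = 8.9762×10^5 / (33880 × 233) = 0.1137.
CD = 0.0256 + 0.0482 × 0.1137² = 0.02622.
D = q·S·CD = 33880 × 233 × 0.02622 = 2.07×10^5 N

D = 2.07×10^5 N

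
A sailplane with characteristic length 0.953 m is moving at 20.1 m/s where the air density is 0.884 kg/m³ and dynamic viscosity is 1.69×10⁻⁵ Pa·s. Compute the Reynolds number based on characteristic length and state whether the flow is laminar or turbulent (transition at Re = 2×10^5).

Re = ρ·v·c/μ = 0.884 × 20.1 × 0.953 / (1.69×10⁻⁵) = 1×10^6
Since 1×10^6 > 2×10^5, the flow is turbulent.

Re = 1×10^6 (turbulent)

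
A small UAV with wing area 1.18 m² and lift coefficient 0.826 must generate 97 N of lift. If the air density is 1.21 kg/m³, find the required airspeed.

v = 12.8 m/s

L = ½ρv²S·CL ⇒ v = √(2L/(ρ·S·CL))
v = √(2 × 97 / (1.21 × 1.18 × 0.826)) = √164.5 = 12.8 m/s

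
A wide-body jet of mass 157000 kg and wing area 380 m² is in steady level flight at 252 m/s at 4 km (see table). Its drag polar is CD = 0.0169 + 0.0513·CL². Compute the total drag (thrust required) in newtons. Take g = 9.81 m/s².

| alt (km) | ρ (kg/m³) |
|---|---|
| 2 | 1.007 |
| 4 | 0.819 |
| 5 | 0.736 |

At 4 km, from the table: ρ = 0.819 kg/m³.
Level flight ⇒ L = W = m·g = 157000 × 9.81 = 1.5402×10^6 N.
Dynamic pressure q = 0.5 × 0.819 × 252² = 26000 Pa.
CL = W/(q·S) = 1.5402×10^6 / (26000 × 380) = 0.1559.
CD = 0.0169 + 0.0513 × 0.1559² = 0.01815.
D = q·S·CD = 26000 × 380 × 0.01815 = 1.793×10^5 N

D = 1.79×10^5 N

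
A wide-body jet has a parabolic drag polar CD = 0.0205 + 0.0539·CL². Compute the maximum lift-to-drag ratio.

For CD = CD0 + K·CL², (L/D)max occurs at CL* = √(CD0/K) and equals 1/(2√(K·CD0)).
(L/D)max = 1/(2√(0.0539 × 0.0205)) = 1/(2 × 0.03324) = 15

(L/D)max = 15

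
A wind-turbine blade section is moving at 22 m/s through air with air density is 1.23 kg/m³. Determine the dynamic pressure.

q = 298 Pa

q = ½ρv² = ½ × 1.23 × 22² = 298 Pa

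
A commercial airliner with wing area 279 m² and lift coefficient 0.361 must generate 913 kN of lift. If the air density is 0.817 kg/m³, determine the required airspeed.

L = ½ρv²S·CL ⇒ v = √(2L/(ρ·S·CL))
v = √(2 × 9.13×10^5 / (0.817 × 279 × 0.361)) = √22190 = 149 m/s

v = 149 m/s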